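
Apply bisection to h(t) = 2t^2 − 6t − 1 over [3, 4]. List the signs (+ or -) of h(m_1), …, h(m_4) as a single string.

t = 3.5 gives h = 2.5, positive; keep [3, 3.5]
t = 3.25 gives h = 0.625, positive; keep [3, 3.25]
t = 3.125 gives h = -0.21875, negative; keep [3.125, 3.25]
t = 3.1875 gives h = 0.1953, positive; keep [3.125, 3.1875]

++-+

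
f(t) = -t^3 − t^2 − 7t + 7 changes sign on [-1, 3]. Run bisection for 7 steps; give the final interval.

[0.8125, 0.84375]

m = 1, f(m) = -2 (−); new bracket [-1, 1]
m = 0, f(m) = 7 (+); new bracket [0, 1]
m = 0.5, f(m) = 3.125 (+); new bracket [0.5, 1]
m = 0.75, f(m) = 0.7656 (+); new bracket [0.75, 1]
m = 0.875, f(m) = -0.5605 (−); new bracket [0.75, 0.875]
m = 0.8125, f(m) = 0.116 (+); new bracket [0.8125, 0.875]
m = 0.84375, f(m) = -0.2188 (−); new bracket [0.8125, 0.84375]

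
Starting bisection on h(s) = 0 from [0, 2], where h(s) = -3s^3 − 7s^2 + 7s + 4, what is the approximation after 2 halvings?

1.5

midpoint 1: h = 1 > 0 → [1, 2]
midpoint 1.5: h = -11.375 < 0 → [1, 1.5]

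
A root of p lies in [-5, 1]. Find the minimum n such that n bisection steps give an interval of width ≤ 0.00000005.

Width after n steps is 6/2^n. Need 2^n ≥ 6/0.00000005 = 120000000.
2^26 = 67108864 < 120000000 ≤ 2^27 = 134217728, so n = 27.

27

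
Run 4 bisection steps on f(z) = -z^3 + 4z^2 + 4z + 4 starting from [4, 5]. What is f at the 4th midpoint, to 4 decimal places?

z = 4.5 gives f = 11.875, positive; keep [4.5, 5]
z = 4.75 gives f = 6.078125, positive; keep [4.75, 5]
z = 4.875 gives f = 2.705078, positive; keep [4.875, 5]
z = 4.9375 gives f = 0.8948, positive; keep [4.9375, 5]

0.8948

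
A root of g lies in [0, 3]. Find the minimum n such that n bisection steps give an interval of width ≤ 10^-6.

22

Width after n steps is 3/2^n. Need 2^n ≥ 3/10^-6 = 3000000.
2^21 = 2097152 < 3000000 ≤ 2^22 = 4194304, so n = 22.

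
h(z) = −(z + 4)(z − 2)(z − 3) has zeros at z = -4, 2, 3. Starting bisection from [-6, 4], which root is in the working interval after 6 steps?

-4

midpoint -1: h = -36 < 0 → [-6, -1]
midpoint -3.5: h = -17.875 < 0 → [-6, -3.5]
midpoint -4.75: h = 39.234375 > 0 → [-4.75, -3.5]
midpoint -4.125: h = 5.4551 > 0 → [-4.125, -3.5]
midpoint -3.8125: h = -7.4246 < 0 → [-4.125, -3.8125]
midpoint -3.96875: h = -1.2998 < 0 → [-4.125, -3.96875]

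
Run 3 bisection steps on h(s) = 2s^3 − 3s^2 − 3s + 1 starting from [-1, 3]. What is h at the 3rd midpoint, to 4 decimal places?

s = 1 gives h = -3, negative; keep [1, 3]
s = 2 gives h = -1, negative; keep [2, 3]
s = 2.5 gives h = 6, positive; keep [2, 2.5]

6.0000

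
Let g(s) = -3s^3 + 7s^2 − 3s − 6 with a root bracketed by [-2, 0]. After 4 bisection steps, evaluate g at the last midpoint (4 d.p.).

midpoint -1: g = 7 > 0 → [-1, 0]
midpoint -0.5: g = -2.375 < 0 → [-1, -0.5]
midpoint -0.75: g = 1.453125 > 0 → [-0.75, -0.5]
midpoint -0.625: g = -0.6582 < 0 → [-0.75, -0.625]

-0.6582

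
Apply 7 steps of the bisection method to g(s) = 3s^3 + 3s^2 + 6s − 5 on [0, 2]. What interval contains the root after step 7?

[0.5625, 0.578125]

m = 1, g(m) = 7 (+); new bracket [0, 1]
m = 0.5, g(m) = -0.875 (−); new bracket [0.5, 1]
m = 0.75, g(m) = 2.453125 (+); new bracket [0.5, 0.75]
m = 0.625, g(m) = 0.6543 (+); new bracket [0.5, 0.625]
m = 0.5625, g(m) = -0.1418 (−); new bracket [0.5625, 0.625]
m = 0.59375, g(m) = 0.2481 (+); new bracket [0.5625, 0.59375]
m = 0.578125, g(m) = 0.0511 (+); new bracket [0.5625, 0.578125]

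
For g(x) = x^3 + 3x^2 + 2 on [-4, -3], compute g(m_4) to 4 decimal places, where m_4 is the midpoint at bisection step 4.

g(-3.5) = -4.125 < 0, so the root lies in [-3.5, -3]
g(-3.25) = -0.640625 < 0, so the root lies in [-3.25, -3]
g(-3.125) = 0.779297 > 0, so the root lies in [-3.25, -3.125]
g(-3.1875) = 0.095 > 0, so the root lies in [-3.25, -3.1875]

0.0950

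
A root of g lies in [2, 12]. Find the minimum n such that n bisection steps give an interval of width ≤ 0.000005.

21

Width after n steps is 10/2^n. Need 2^n ≥ 10/0.000005 = 2000000.
2^20 = 1048576 < 2000000 ≤ 2^21 = 2097152, so n = 21.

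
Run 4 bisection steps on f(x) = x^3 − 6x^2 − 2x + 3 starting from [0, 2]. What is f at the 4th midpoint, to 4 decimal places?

-0.3496

midpoint 1: f = -4 < 0 → [0, 1]
midpoint 0.5: f = 0.625 > 0 → [0.5, 1]
midpoint 0.75: f = -1.453125 < 0 → [0.5, 0.75]
midpoint 0.625: f = -0.3496 < 0 → [0.5, 0.625]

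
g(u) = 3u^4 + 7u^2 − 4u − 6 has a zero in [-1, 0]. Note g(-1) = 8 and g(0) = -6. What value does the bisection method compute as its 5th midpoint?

u = -0.5 gives g = -2.0625, negative; keep [-1, -0.5]
u = -0.75 gives g = 1.886719, positive; keep [-0.75, -0.5]
u = -0.625 gives g = -0.307861, negative; keep [-0.75, -0.625]
u = -0.6875 gives g = 0.7288, positive; keep [-0.6875, -0.625]
u = -0.65625 gives g = 0.1961, positive; keep [-0.65625, -0.625]

-0.65625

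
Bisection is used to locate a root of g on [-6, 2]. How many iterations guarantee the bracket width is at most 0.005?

11

Width after n steps is 8/2^n. Need 2^n ≥ 8/0.005 = 1600.
2^10 = 1024 < 1600 ≤ 2^11 = 2048, so n = 11.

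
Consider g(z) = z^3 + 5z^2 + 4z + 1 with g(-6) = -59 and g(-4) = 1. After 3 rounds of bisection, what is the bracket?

[-4.25, -4]

g(-5) = -19 < 0, so the root lies in [-5, -4]
g(-4.5) = -6.875 < 0, so the root lies in [-4.5, -4]
g(-4.25) = -2.453125 < 0, so the root lies in [-4.25, -4]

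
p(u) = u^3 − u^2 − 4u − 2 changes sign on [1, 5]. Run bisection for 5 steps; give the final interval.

p(3) = 4 > 0, so the root lies in [1, 3]
p(2) = -6 < 0, so the root lies in [2, 3]
p(2.5) = -2.625 < 0, so the root lies in [2.5, 3]
p(2.75) = 0.2344 > 0, so the root lies in [2.5, 2.75]
p(2.625) = -1.3027 < 0, so the root lies in [2.625, 2.75]

[2.625, 2.75]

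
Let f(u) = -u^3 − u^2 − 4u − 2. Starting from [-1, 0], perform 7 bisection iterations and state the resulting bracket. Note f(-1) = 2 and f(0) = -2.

m = -0.5, f(m) = -0.125 (−); new bracket [-1, -0.5]
m = -0.75, f(m) = 0.859375 (+); new bracket [-0.75, -0.5]
m = -0.625, f(m) = 0.353516 (+); new bracket [-0.625, -0.5]
m = -0.5625, f(m) = 0.1116 (+); new bracket [-0.5625, -0.5]
m = -0.53125, f(m) = -0.0073 (−); new bracket [-0.5625, -0.53125]
m = -0.546875, f(m) = 0.052 (+); new bracket [-0.546875, -0.53125]
m = -0.5390625, f(m) = 0.0223 (+); new bracket [-0.5390625, -0.53125]

[-0.5390625, -0.53125]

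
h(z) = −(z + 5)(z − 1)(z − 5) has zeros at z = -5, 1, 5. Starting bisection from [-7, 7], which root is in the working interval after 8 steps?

-5

z = 0 gives h = -25, negative; keep [-7, 0]
z = -3.5 gives h = -57.375, negative; keep [-7, -3.5]
z = -5.25 gives h = 16.015625, positive; keep [-5.25, -3.5]
z = -4.375 gives h = -31.4941, negative; keep [-5.25, -4.375]
z = -4.8125 gives h = -10.6941, negative; keep [-5.25, -4.8125]
z = -5.03125 gives h = 1.8907, positive; keep [-5.03125, -4.8125]
z = -4.921875 gives h = -4.5903, negative; keep [-5.03125, -4.921875]
z = -4.9765625 gives h = -1.3975, negative; keep [-5.03125, -4.9765625]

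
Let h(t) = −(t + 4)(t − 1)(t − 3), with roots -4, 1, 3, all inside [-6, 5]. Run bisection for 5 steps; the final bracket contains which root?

h(-0.5) = -18.375 < 0, so the root lies in [-6, -0.5]
h(-3.25) = -19.921875 < 0, so the root lies in [-6, -3.25]
h(-4.625) = 26.806641 > 0, so the root lies in [-4.625, -3.25]
h(-3.9375) = -2.1409 < 0, so the root lies in [-4.625, -3.9375]
h(-4.28125) = 10.8152 > 0, so the root lies in [-4.28125, -3.9375]

-4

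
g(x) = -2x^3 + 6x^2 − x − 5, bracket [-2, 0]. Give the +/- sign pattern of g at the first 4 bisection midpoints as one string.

+--+

g(-1) = 4 > 0, so the root lies in [-1, 0]
g(-0.5) = -2.75 < 0, so the root lies in [-1, -0.5]
g(-0.75) = -0.03125 < 0, so the root lies in [-1, -0.75]
g(-0.875) = 1.8086 > 0, so the root lies in [-0.875, -0.75]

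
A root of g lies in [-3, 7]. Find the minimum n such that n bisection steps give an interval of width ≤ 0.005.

Width after n steps is 10/2^n. Need 2^n ≥ 10/0.005 = 2000.
2^10 = 1024 < 2000 ≤ 2^11 = 2048, so n = 11.

11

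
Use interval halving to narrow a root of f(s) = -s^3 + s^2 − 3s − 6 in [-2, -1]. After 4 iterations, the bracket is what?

m = -1.5, f(m) = 4.125 (+); new bracket [-1.5, -1]
m = -1.25, f(m) = 1.265625 (+); new bracket [-1.25, -1]
m = -1.125, f(m) = 0.064453 (+); new bracket [-1.125, -1]
m = -1.0625, f(m) = -0.4841 (−); new bracket [-1.125, -1.0625]

[-1.125, -1.0625]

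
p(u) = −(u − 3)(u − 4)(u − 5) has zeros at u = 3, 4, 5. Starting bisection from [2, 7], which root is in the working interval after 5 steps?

p(4.5) = 0.375 > 0, so the root lies in [4.5, 7]
p(5.75) = -3.609375 < 0, so the root lies in [4.5, 5.75]
p(5.125) = -0.298828 < 0, so the root lies in [4.5, 5.125]
p(4.8125) = 0.2761 > 0, so the root lies in [4.8125, 5.125]
p(4.96875) = 0.0596 > 0, so the root lies in [4.96875, 5.125]

5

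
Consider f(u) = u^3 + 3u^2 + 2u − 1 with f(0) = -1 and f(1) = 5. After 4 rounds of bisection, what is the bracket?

u = 0.5 gives f = 0.875, positive; keep [0, 0.5]
u = 0.25 gives f = -0.296875, negative; keep [0.25, 0.5]
u = 0.375 gives f = 0.224609, positive; keep [0.25, 0.375]
u = 0.3125 gives f = -0.0515, negative; keep [0.3125, 0.375]

[0.3125, 0.375]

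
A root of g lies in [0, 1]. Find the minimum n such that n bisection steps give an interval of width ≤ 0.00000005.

Width after n steps is 1/2^n. Need 2^n ≥ 1/0.00000005 = 20000000.
2^24 = 16777216 < 20000000 ≤ 2^25 = 33554432, so n = 25.

25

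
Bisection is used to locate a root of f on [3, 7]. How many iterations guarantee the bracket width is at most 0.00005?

17

Width after n steps is 4/2^n. Need 2^n ≥ 4/0.00005 = 80000.
2^16 = 65536 < 80000 ≤ 2^17 = 131072, so n = 17.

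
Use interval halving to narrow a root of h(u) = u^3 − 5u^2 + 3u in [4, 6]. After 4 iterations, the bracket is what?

u = 5 gives h = 15, positive; keep [4, 5]
u = 4.5 gives h = 3.375, positive; keep [4, 4.5]
u = 4.25 gives h = -0.796875, negative; keep [4.25, 4.5]
u = 4.375 gives h = 1.1621, positive; keep [4.25, 4.375]

[4.25, 4.375]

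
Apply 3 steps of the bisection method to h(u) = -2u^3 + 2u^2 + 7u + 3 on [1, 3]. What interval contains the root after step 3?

[2.5, 2.75]

m = 2, h(m) = 9 (+); new bracket [2, 3]
m = 2.5, h(m) = 1.75 (+); new bracket [2.5, 3]
m = 2.75, h(m) = -4.21875 (−); new bracket [2.5, 2.75]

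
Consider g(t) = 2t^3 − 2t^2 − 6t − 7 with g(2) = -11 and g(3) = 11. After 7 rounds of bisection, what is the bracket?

m = 2.5, g(m) = -3.25 (−); new bracket [2.5, 3]
m = 2.75, g(m) = 2.96875 (+); new bracket [2.5, 2.75]
m = 2.625, g(m) = -0.355469 (−); new bracket [2.625, 2.75]
m = 2.6875, g(m) = 1.2515 (+); new bracket [2.625, 2.6875]
m = 2.65625, g(m) = 0.4344 (+); new bracket [2.625, 2.65625]
m = 2.640625, g(m) = 0.0361 (+); new bracket [2.625, 2.640625]
m = 2.6328125, g(m) = -0.1605 (−); new bracket [2.6328125, 2.640625]

[2.6328125, 2.640625]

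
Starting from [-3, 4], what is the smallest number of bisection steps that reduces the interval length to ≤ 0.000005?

21

Width after n steps is 7/2^n. Need 2^n ≥ 7/0.000005 = 1400000.
2^20 = 1048576 < 1400000 ≤ 2^21 = 2097152, so n = 21.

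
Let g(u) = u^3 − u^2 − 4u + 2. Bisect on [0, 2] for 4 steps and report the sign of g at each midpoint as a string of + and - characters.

--++

m = 1, g(m) = -2 (−); new bracket [0, 1]
m = 0.5, g(m) = -0.125 (−); new bracket [0, 0.5]
m = 0.25, g(m) = 0.953125 (+); new bracket [0.25, 0.5]
m = 0.375, g(m) = 0.4121 (+); new bracket [0.375, 0.5]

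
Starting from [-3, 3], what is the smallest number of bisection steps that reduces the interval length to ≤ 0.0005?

14

Width after n steps is 6/2^n. Need 2^n ≥ 6/0.0005 = 12000.
2^13 = 8192 < 12000 ≤ 2^14 = 16384, so n = 14.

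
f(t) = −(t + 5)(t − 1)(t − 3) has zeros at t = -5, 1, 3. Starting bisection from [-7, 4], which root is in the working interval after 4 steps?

-5

midpoint -1.5: f = -39.375 < 0 → [-7, -1.5]
midpoint -4.25: f = -28.546875 < 0 → [-7, -4.25]
midpoint -5.625: f = 35.712891 > 0 → [-5.625, -4.25]
midpoint -4.9375: f = -2.9456 < 0 → [-5.625, -4.9375]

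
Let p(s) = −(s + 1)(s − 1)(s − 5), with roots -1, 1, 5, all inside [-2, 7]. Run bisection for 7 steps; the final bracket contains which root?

s = 2.5 gives p = 13.125, positive; keep [2.5, 7]
s = 4.75 gives p = 5.390625, positive; keep [4.75, 7]
s = 5.875 gives p = -29.326172, negative; keep [4.75, 5.875]
s = 5.3125 gives p = -8.5071, negative; keep [4.75, 5.3125]
s = 5.03125 gives p = -0.7598, negative; keep [4.75, 5.03125]
s = 4.890625 gives p = 2.5067, positive; keep [4.890625, 5.03125]
s = 4.9609375 gives p = 0.9223, positive; keep [4.9609375, 5.03125]

5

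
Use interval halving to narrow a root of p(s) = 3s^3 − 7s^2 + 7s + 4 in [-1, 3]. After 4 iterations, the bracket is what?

[-0.5, -0.25]

m = 1, p(m) = 7 (+); new bracket [-1, 1]
m = 0, p(m) = 4 (+); new bracket [-1, 0]
m = -0.5, p(m) = -1.625 (−); new bracket [-0.5, 0]
m = -0.25, p(m) = 1.7656 (+); new bracket [-0.5, -0.25]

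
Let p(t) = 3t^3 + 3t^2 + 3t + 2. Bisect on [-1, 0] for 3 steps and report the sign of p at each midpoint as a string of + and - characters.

p(-0.5) = 0.875 > 0, so the root lies in [-1, -0.5]
p(-0.75) = 0.171875 > 0, so the root lies in [-1, -0.75]
p(-0.875) = -0.337891 < 0, so the root lies in [-0.875, -0.75]

++-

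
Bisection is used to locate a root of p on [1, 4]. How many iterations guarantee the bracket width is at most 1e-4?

15

Width after n steps is 3/2^n. Need 2^n ≥ 3/1e-4 = 30000.
2^14 = 16384 < 30000 ≤ 2^15 = 32768, so n = 15.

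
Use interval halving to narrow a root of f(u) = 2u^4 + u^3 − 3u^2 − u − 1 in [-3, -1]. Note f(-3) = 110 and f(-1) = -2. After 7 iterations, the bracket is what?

[-1.46875, -1.453125]

midpoint -2: f = 13 > 0 → [-2, -1]
midpoint -1.5: f = 0.5 > 0 → [-1.5, -1]
midpoint -1.25: f = -1.507812 < 0 → [-1.5, -1.25]
midpoint -1.375: f = -0.7476 < 0 → [-1.5, -1.375]
midpoint -1.4375: f = -0.1921 < 0 → [-1.5, -1.4375]
midpoint -1.46875: f = 0.1359 > 0 → [-1.46875, -1.4375]
midpoint -1.453125: f = -0.0325 < 0 → [-1.46875, -1.453125]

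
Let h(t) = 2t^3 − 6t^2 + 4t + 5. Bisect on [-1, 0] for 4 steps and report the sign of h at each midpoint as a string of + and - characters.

+--+

midpoint -0.5: h = 1.25 > 0 → [-1, -0.5]
midpoint -0.75: h = -2.21875 < 0 → [-0.75, -0.5]
midpoint -0.625: h = -0.332031 < 0 → [-0.625, -0.5]
midpoint -0.5625: h = 0.4956 > 0 → [-0.625, -0.5625]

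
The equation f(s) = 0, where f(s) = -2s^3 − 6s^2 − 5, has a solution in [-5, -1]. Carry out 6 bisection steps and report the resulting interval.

midpoint -3: f = -5 < 0 → [-5, -3]
midpoint -4: f = 27 > 0 → [-4, -3]
midpoint -3.5: f = 7.25 > 0 → [-3.5, -3]
midpoint -3.25: f = 0.2812 > 0 → [-3.25, -3]
midpoint -3.125: f = -2.5586 < 0 → [-3.25, -3.125]
midpoint -3.1875: f = -1.1899 < 0 → [-3.25, -3.1875]

[-3.25, -3.1875]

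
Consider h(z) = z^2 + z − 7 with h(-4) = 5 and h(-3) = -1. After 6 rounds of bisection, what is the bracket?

[-3.203125, -3.1875]

m = -3.5, h(m) = 1.75 (+); new bracket [-3.5, -3]
m = -3.25, h(m) = 0.3125 (+); new bracket [-3.25, -3]
m = -3.125, h(m) = -0.359375 (−); new bracket [-3.25, -3.125]
m = -3.1875, h(m) = -0.0273 (−); new bracket [-3.25, -3.1875]
m = -3.21875, h(m) = 0.1416 (+); new bracket [-3.21875, -3.1875]
m = -3.203125, h(m) = 0.0569 (+); new bracket [-3.203125, -3.1875]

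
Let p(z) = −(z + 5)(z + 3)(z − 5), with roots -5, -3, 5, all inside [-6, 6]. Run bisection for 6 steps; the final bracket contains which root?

midpoint 0: p = 75 > 0 → [0, 6]
midpoint 3: p = 96 > 0 → [3, 6]
midpoint 4.5: p = 35.625 > 0 → [4.5, 6]
midpoint 5.25: p = -21.1406 < 0 → [4.5, 5.25]
midpoint 4.875: p = 9.7207 > 0 → [4.875, 5.25]
midpoint 5.0625: p = -5.0706 < 0 → [4.875, 5.0625]

5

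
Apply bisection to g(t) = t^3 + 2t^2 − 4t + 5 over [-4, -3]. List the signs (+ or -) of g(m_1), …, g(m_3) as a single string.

+--

midpoint -3.5: g = 0.625 > 0 → [-4, -3.5]
midpoint -3.75: g = -4.609375 < 0 → [-3.75, -3.5]
midpoint -3.625: g = -1.853516 < 0 → [-3.625, -3.5]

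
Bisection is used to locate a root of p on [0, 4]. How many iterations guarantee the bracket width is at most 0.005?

Width after n steps is 4/2^n. Need 2^n ≥ 4/0.005 = 800.
2^9 = 512 < 800 ≤ 2^10 = 1024, so n = 10.

10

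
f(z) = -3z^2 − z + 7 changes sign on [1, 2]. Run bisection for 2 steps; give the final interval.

midpoint 1.5: f = -1.25 < 0 → [1, 1.5]
midpoint 1.25: f = 1.0625 > 0 → [1.25, 1.5]

[1.25, 1.5]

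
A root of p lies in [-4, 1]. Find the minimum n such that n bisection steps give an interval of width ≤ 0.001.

13

Width after n steps is 5/2^n. Need 2^n ≥ 5/0.001 = 5000.
2^12 = 4096 < 5000 ≤ 2^13 = 8192, so n = 13.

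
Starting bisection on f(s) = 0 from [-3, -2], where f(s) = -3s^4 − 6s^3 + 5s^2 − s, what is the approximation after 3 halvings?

f(-2.5) = 10.3125 > 0, so the root lies in [-3, -2.5]
f(-2.75) = -6.230469 < 0, so the root lies in [-2.75, -2.5]
f(-2.625) = 3.16333 > 0, so the root lies in [-2.75, -2.625]

-2.625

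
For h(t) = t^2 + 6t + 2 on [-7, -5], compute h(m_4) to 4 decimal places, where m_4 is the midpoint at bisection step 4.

-0.1094

midpoint -6: h = 2 > 0 → [-6, -5]
midpoint -5.5: h = -0.75 < 0 → [-6, -5.5]
midpoint -5.75: h = 0.5625 > 0 → [-5.75, -5.5]
midpoint -5.625: h = -0.1094 < 0 → [-5.75, -5.625]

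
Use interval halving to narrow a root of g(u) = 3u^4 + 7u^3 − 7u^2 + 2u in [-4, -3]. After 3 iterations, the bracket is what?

[-3.25, -3.125]

g(-3.5) = 57.3125 > 0, so the root lies in [-3.5, -3]
g(-3.25) = 13.964844 > 0, so the root lies in [-3.25, -3]
g(-3.125) = -2.130127 < 0, so the root lies in [-3.25, -3.125]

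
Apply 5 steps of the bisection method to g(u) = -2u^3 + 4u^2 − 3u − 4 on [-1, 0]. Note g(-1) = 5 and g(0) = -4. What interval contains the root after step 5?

m = -0.5, g(m) = -1.25 (−); new bracket [-1, -0.5]
m = -0.75, g(m) = 1.34375 (+); new bracket [-0.75, -0.5]
m = -0.625, g(m) = -0.074219 (−); new bracket [-0.75, -0.625]
m = -0.6875, g(m) = 0.603 (+); new bracket [-0.6875, -0.625]
m = -0.65625, g(m) = 0.2567 (+); new bracket [-0.65625, -0.625]

[-0.65625, -0.625]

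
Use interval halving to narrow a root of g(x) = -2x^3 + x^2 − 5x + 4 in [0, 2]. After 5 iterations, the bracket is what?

g(1) = -2 < 0, so the root lies in [0, 1]
g(0.5) = 1.5 > 0, so the root lies in [0.5, 1]
g(0.75) = -0.03125 < 0, so the root lies in [0.5, 0.75]
g(0.625) = 0.7773 > 0, so the root lies in [0.625, 0.75]
g(0.6875) = 0.3853 > 0, so the root lies in [0.6875, 0.75]

[0.6875, 0.75]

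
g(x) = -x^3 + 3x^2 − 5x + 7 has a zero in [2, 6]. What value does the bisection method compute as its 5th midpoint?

midpoint 4: g = -29 < 0 → [2, 4]
midpoint 3: g = -8 < 0 → [2, 3]
midpoint 2.5: g = -2.375 < 0 → [2, 2.5]
midpoint 2.25: g = -0.4531 < 0 → [2, 2.25]
midpoint 2.125: g = 0.3262 > 0 → [2.125, 2.25]

2.125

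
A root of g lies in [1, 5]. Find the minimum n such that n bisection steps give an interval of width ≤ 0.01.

9

Width after n steps is 4/2^n. Need 2^n ≥ 4/0.01 = 400.
2^8 = 256 < 400 ≤ 2^9 = 512, so n = 9.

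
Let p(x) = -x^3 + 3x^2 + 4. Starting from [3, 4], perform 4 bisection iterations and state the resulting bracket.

x = 3.5 gives p = -2.125, negative; keep [3, 3.5]
x = 3.25 gives p = 1.359375, positive; keep [3.25, 3.5]
x = 3.375 gives p = -0.271484, negative; keep [3.25, 3.375]
x = 3.3125 gives p = 0.571, positive; keep [3.3125, 3.375]

[3.3125, 3.375]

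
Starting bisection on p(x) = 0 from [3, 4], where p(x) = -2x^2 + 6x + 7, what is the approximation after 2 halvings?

p(3.5) = 3.5 > 0, so the root lies in [3.5, 4]
p(3.75) = 1.375 > 0, so the root lies in [3.75, 4]

3.75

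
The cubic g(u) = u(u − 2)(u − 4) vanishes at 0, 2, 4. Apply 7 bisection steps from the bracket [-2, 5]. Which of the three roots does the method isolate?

g(1.5) = 1.875 > 0, so the root lies in [-2, 1.5]
g(-0.25) = -2.390625 < 0, so the root lies in [-0.25, 1.5]
g(0.625) = 2.900391 > 0, so the root lies in [-0.25, 0.625]
g(0.1875) = 1.2957 > 0, so the root lies in [-0.25, 0.1875]
g(-0.03125) = -0.2559 < 0, so the root lies in [-0.03125, 0.1875]
g(0.078125) = 0.5889 > 0, so the root lies in [-0.03125, 0.078125]
g(0.0234375) = 0.1842 > 0, so the root lies in [-0.03125, 0.0234375]

0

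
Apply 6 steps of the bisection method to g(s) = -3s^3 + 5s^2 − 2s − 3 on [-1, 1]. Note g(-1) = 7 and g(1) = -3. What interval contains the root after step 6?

[-0.5625, -0.53125]

s = 0 gives g = -3, negative; keep [-1, 0]
s = -0.5 gives g = -0.375, negative; keep [-1, -0.5]
s = -0.75 gives g = 2.578125, positive; keep [-0.75, -0.5]
s = -0.625 gives g = 0.9355, positive; keep [-0.625, -0.5]
s = -0.5625 gives g = 0.241, positive; keep [-0.5625, -0.5]
s = -0.53125 gives g = -0.0766, negative; keep [-0.5625, -0.53125]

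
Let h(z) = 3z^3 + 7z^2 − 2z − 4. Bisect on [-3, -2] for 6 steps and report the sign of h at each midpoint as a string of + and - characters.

z = -2.5 gives h = -2.125, negative; keep [-2.5, -2]
z = -2.25 gives h = 1.765625, positive; keep [-2.5, -2.25]
z = -2.375 gives h = 0.044922, positive; keep [-2.5, -2.375]
z = -2.4375 gives h = -0.9817, negative; keep [-2.4375, -2.375]
z = -2.40625 gives h = -0.4541, negative; keep [-2.40625, -2.375]
z = -2.390625 gives h = -0.201, negative; keep [-2.390625, -2.375]

-++---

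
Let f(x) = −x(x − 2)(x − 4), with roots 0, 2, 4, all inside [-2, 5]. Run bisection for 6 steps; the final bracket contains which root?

f(1.5) = -1.875 < 0, so the root lies in [-2, 1.5]
f(-0.25) = 2.390625 > 0, so the root lies in [-0.25, 1.5]
f(0.625) = -2.900391 < 0, so the root lies in [-0.25, 0.625]
f(0.1875) = -1.2957 < 0, so the root lies in [-0.25, 0.1875]
f(-0.03125) = 0.2559 > 0, so the root lies in [-0.03125, 0.1875]
f(0.078125) = -0.5889 < 0, so the root lies in [-0.03125, 0.078125]

0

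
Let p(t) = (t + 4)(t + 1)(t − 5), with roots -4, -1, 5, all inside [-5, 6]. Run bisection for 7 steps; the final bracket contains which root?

midpoint 0.5: p = -30.375 < 0 → [0.5, 6]
midpoint 3.25: p = -53.921875 < 0 → [3.25, 6]
midpoint 4.625: p = -18.193359 < 0 → [4.625, 6]
midpoint 5.3125: p = 18.3704 > 0 → [4.625, 5.3125]
midpoint 4.96875: p = -1.6729 < 0 → [4.96875, 5.3125]
midpoint 5.140625: p = 7.8932 > 0 → [4.96875, 5.140625]
midpoint 5.0546875: p = 2.9981 > 0 → [4.96875, 5.0546875]

5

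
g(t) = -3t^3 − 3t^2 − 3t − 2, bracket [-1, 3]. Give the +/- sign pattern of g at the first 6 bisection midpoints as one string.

----++

t = 1 gives g = -11, negative; keep [-1, 1]
t = 0 gives g = -2, negative; keep [-1, 0]
t = -0.5 gives g = -0.875, negative; keep [-1, -0.5]
t = -0.75 gives g = -0.1719, negative; keep [-1, -0.75]
t = -0.875 gives g = 0.3379, positive; keep [-0.875, -0.75]
t = -0.8125 gives g = 0.0662, positive; keep [-0.8125, -0.75]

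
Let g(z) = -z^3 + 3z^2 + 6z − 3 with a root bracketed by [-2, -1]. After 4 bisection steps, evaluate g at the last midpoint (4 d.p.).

0.2234

m = -1.5, g(m) = -1.875 (−); new bracket [-2, -1.5]
m = -1.75, g(m) = 1.046875 (+); new bracket [-1.75, -1.5]
m = -1.625, g(m) = -0.537109 (−); new bracket [-1.75, -1.625]
m = -1.6875, g(m) = 0.2234 (+); new bracket [-1.6875, -1.625]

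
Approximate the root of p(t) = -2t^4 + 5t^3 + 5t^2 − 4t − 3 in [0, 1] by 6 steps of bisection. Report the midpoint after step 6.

0.921875

t = 0.5 gives p = -3.25, negative; keep [0.5, 1]
t = 0.75 gives p = -1.710938, negative; keep [0.75, 1]
t = 0.875 gives p = -0.494629, negative; keep [0.875, 1]
t = 0.9375 gives p = 0.2195, positive; keep [0.875, 0.9375]
t = 0.90625 gives p = -0.1461, negative; keep [0.90625, 0.9375]
t = 0.921875 gives p = 0.0346, positive; keep [0.90625, 0.921875]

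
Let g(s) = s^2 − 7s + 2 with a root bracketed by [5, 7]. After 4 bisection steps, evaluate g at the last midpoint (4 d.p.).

m = 6, g(m) = -4 (−); new bracket [6, 7]
m = 6.5, g(m) = -1.25 (−); new bracket [6.5, 7]
m = 6.75, g(m) = 0.3125 (+); new bracket [6.5, 6.75]
m = 6.625, g(m) = -0.4844 (−); new bracket [6.625, 6.75]

-0.4844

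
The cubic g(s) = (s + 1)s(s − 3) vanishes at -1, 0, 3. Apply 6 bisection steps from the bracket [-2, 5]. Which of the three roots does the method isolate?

midpoint 1.5: g = -5.625 < 0 → [1.5, 5]
midpoint 3.25: g = 3.453125 > 0 → [1.5, 3.25]
midpoint 2.375: g = -5.009766 < 0 → [2.375, 3.25]
midpoint 2.8125: g = -2.0105 < 0 → [2.8125, 3.25]
midpoint 3.03125: g = 0.3819 > 0 → [2.8125, 3.03125]
midpoint 2.921875: g = -0.8953 < 0 → [2.921875, 3.03125]

3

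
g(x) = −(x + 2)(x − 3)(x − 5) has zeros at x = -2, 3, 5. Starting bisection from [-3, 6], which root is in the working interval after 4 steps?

-2

midpoint 1.5: g = -18.375 < 0 → [-3, 1.5]
midpoint -0.75: g = -26.953125 < 0 → [-3, -0.75]
midpoint -1.875: g = -4.189453 < 0 → [-3, -1.875]
midpoint -2.4375: g = 17.6931 > 0 → [-2.4375, -1.875]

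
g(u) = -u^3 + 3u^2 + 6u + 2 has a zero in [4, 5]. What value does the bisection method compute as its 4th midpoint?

m = 4.5, g(m) = -1.375 (−); new bracket [4, 4.5]
m = 4.25, g(m) = 4.921875 (+); new bracket [4.25, 4.5]
m = 4.375, g(m) = 1.931641 (+); new bracket [4.375, 4.5]
m = 4.4375, g(m) = 0.3186 (+); new bracket [4.4375, 4.5]

4.4375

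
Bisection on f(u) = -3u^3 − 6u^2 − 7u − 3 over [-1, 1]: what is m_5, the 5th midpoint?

-0.6875

f(0) = -3 < 0, so the root lies in [-1, 0]
f(-0.5) = -0.625 < 0, so the root lies in [-1, -0.5]
f(-0.75) = 0.140625 > 0, so the root lies in [-0.75, -0.5]
f(-0.625) = -0.2363 < 0, so the root lies in [-0.75, -0.625]
f(-0.6875) = -0.0486 < 0, so the root lies in [-0.75, -0.6875]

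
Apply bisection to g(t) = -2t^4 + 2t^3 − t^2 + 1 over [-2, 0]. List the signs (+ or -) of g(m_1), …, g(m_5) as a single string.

t = -1 gives g = -4, negative; keep [-1, 0]
t = -0.5 gives g = 0.375, positive; keep [-1, -0.5]
t = -0.75 gives g = -1.039062, negative; keep [-0.75, -0.5]
t = -0.625 gives g = -0.1841, negative; keep [-0.625, -0.5]
t = -0.5625 gives g = 0.1274, positive; keep [-0.625, -0.5625]

-+--+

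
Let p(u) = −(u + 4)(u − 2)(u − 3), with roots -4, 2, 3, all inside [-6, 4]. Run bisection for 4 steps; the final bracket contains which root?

-4

u = -1 gives p = -36, negative; keep [-6, -1]
u = -3.5 gives p = -17.875, negative; keep [-6, -3.5]
u = -4.75 gives p = 39.234375, positive; keep [-4.75, -3.5]
u = -4.125 gives p = 5.4551, positive; keep [-4.125, -3.5]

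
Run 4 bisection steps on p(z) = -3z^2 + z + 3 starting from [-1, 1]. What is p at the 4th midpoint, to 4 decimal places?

-0.1719

z = 0 gives p = 3, positive; keep [-1, 0]
z = -0.5 gives p = 1.75, positive; keep [-1, -0.5]
z = -0.75 gives p = 0.5625, positive; keep [-1, -0.75]
z = -0.875 gives p = -0.1719, negative; keep [-0.875, -0.75]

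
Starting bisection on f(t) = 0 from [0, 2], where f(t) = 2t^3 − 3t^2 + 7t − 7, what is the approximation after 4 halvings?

1.125

t = 1 gives f = -1, negative; keep [1, 2]
t = 1.5 gives f = 3.5, positive; keep [1, 1.5]
t = 1.25 gives f = 0.96875, positive; keep [1, 1.25]
t = 1.125 gives f = -0.0742, negative; keep [1.125, 1.25]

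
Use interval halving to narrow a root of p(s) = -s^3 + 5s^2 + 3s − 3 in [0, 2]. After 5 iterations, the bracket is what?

midpoint 1: p = 4 > 0 → [0, 1]
midpoint 0.5: p = -0.375 < 0 → [0.5, 1]
midpoint 0.75: p = 1.640625 > 0 → [0.5, 0.75]
midpoint 0.625: p = 0.584 > 0 → [0.5, 0.625]
midpoint 0.5625: p = 0.0916 > 0 → [0.5, 0.5625]

[0.5, 0.5625]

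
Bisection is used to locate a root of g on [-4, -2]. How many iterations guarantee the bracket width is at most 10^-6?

Width after n steps is 2/2^n. Need 2^n ≥ 2/10^-6 = 2000000.
2^20 = 1048576 < 2000000 ≤ 2^21 = 2097152, so n = 21.

21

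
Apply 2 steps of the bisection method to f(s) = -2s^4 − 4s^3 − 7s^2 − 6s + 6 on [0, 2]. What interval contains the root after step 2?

[0.5, 1]

s = 1 gives f = -13, negative; keep [0, 1]
s = 0.5 gives f = 0.625, positive; keep [0.5, 1]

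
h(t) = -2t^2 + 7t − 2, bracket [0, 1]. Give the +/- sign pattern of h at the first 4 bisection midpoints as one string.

+-+-

midpoint 0.5: h = 1 > 0 → [0, 0.5]
midpoint 0.25: h = -0.375 < 0 → [0.25, 0.5]
midpoint 0.375: h = 0.34375 > 0 → [0.25, 0.375]
midpoint 0.3125: h = -0.0078 < 0 → [0.3125, 0.375]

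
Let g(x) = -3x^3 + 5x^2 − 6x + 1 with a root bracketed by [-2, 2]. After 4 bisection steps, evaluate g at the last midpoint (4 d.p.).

-0.2344

g(0) = 1 > 0, so the root lies in [0, 2]
g(1) = -3 < 0, so the root lies in [0, 1]
g(0.5) = -1.125 < 0, so the root lies in [0, 0.5]
g(0.25) = -0.2344 < 0, so the root lies in [0, 0.25]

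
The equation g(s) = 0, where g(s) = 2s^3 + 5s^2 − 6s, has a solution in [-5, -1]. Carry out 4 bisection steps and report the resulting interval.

midpoint -3: g = 9 > 0 → [-5, -3]
midpoint -4: g = -24 < 0 → [-4, -3]
midpoint -3.5: g = -3.5 < 0 → [-3.5, -3]
midpoint -3.25: g = 3.6562 > 0 → [-3.5, -3.25]

[-3.5, -3.25]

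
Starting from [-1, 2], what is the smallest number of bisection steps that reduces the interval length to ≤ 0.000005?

Width after n steps is 3/2^n. Need 2^n ≥ 3/0.000005 = 600000.
2^19 = 524288 < 600000 ≤ 2^20 = 1048576, so n = 20.

20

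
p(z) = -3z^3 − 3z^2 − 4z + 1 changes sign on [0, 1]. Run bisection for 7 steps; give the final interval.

midpoint 0.5: p = -2.125 < 0 → [0, 0.5]
midpoint 0.25: p = -0.234375 < 0 → [0, 0.25]
midpoint 0.125: p = 0.447266 > 0 → [0.125, 0.25]
midpoint 0.1875: p = 0.1248 > 0 → [0.1875, 0.25]
midpoint 0.21875: p = -0.05 < 0 → [0.1875, 0.21875]
midpoint 0.203125: p = 0.0386 > 0 → [0.203125, 0.21875]
midpoint 0.2109375: p = -0.0054 < 0 → [0.203125, 0.2109375]

[0.203125, 0.2109375]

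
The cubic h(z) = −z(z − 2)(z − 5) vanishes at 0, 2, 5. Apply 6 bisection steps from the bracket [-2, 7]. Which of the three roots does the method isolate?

z = 2.5 gives h = 3.125, positive; keep [2.5, 7]
z = 4.75 gives h = 3.265625, positive; keep [4.75, 7]
z = 5.875 gives h = -19.919922, negative; keep [4.75, 5.875]
z = 5.3125 gives h = -5.4993, negative; keep [4.75, 5.3125]
z = 5.03125 gives h = -0.4766, negative; keep [4.75, 5.03125]
z = 4.890625 gives h = 1.5462, positive; keep [4.890625, 5.03125]

5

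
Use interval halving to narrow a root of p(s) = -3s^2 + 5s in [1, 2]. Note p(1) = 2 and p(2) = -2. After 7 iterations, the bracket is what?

m = 1.5, p(m) = 0.75 (+); new bracket [1.5, 2]
m = 1.75, p(m) = -0.4375 (−); new bracket [1.5, 1.75]
m = 1.625, p(m) = 0.203125 (+); new bracket [1.625, 1.75]
m = 1.6875, p(m) = -0.1055 (−); new bracket [1.625, 1.6875]
m = 1.65625, p(m) = 0.0518 (+); new bracket [1.65625, 1.6875]
m = 1.671875, p(m) = -0.0261 (−); new bracket [1.65625, 1.671875]
m = 1.6640625, p(m) = 0.013 (+); new bracket [1.6640625, 1.671875]

[1.6640625, 1.671875]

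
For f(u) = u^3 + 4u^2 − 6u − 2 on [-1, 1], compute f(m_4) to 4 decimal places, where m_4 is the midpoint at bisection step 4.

m = 0, f(m) = -2 (−); new bracket [-1, 0]
m = -0.5, f(m) = 1.875 (+); new bracket [-0.5, 0]
m = -0.25, f(m) = -0.265625 (−); new bracket [-0.5, -0.25]
m = -0.375, f(m) = 0.7598 (+); new bracket [-0.375, -0.25]

0.7598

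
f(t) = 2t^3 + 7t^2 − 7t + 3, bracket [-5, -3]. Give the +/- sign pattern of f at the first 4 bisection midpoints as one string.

+-++

f(-4) = 15 > 0, so the root lies in [-5, -4]
f(-4.5) = -6 < 0, so the root lies in [-4.5, -4]
f(-4.25) = 5.65625 > 0, so the root lies in [-4.5, -4.25]
f(-4.375) = 0.1289 > 0, so the root lies in [-4.5, -4.375]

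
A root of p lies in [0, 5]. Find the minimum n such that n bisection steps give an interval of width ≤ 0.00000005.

27

Width after n steps is 5/2^n. Need 2^n ≥ 5/0.00000005 = 100000000.
2^26 = 67108864 < 100000000 ≤ 2^27 = 134217728, so n = 27.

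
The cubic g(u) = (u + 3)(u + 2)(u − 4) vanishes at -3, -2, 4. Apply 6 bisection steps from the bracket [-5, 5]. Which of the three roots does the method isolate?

m = 0, g(m) = -24 (−); new bracket [0, 5]
m = 2.5, g(m) = -37.125 (−); new bracket [2.5, 5]
m = 3.75, g(m) = -9.703125 (−); new bracket [3.75, 5]
m = 4.375, g(m) = 17.6309 (+); new bracket [3.75, 4.375]
m = 4.0625, g(m) = 2.676 (+); new bracket [3.75, 4.0625]
m = 3.90625, g(m) = -3.8241 (−); new bracket [3.90625, 4.0625]

4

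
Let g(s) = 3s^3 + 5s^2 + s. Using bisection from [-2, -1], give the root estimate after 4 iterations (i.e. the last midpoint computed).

-1.4375

m = -1.5, g(m) = -0.375 (−); new bracket [-1.5, -1]
m = -1.25, g(m) = 0.703125 (+); new bracket [-1.5, -1.25]
m = -1.375, g(m) = 0.279297 (+); new bracket [-1.5, -1.375]
m = -1.4375, g(m) = -0.0168 (−); new bracket [-1.4375, -1.375]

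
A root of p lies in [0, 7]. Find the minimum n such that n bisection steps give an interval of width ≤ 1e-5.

20

Width after n steps is 7/2^n. Need 2^n ≥ 7/1e-5 = 700000.
2^19 = 524288 < 700000 ≤ 2^20 = 1048576, so n = 20.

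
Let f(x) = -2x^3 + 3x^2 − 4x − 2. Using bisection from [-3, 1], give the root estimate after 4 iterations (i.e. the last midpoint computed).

-0.25

midpoint -1: f = 7 > 0 → [-1, 1]
midpoint 0: f = -2 < 0 → [-1, 0]
midpoint -0.5: f = 1 > 0 → [-0.5, 0]
midpoint -0.25: f = -0.7812 < 0 → [-0.5, -0.25]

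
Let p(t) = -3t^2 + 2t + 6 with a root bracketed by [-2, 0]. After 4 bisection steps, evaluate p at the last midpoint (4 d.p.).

midpoint -1: p = 1 > 0 → [-2, -1]
midpoint -1.5: p = -3.75 < 0 → [-1.5, -1]
midpoint -1.25: p = -1.1875 < 0 → [-1.25, -1]
midpoint -1.125: p = -0.0469 < 0 → [-1.125, -1]

-0.0469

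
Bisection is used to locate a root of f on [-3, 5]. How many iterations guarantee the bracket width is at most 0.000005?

21

Width after n steps is 8/2^n. Need 2^n ≥ 8/0.000005 = 1600000.
2^20 = 1048576 < 1600000 ≤ 2^21 = 2097152, so n = 21.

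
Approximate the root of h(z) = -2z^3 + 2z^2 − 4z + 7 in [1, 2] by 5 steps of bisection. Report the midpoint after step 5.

midpoint 1.5: h = -1.25 < 0 → [1, 1.5]
midpoint 1.25: h = 1.21875 > 0 → [1.25, 1.5]
midpoint 1.375: h = 0.082031 > 0 → [1.375, 1.5]
midpoint 1.4375: h = -0.5581 < 0 → [1.375, 1.4375]
midpoint 1.40625: h = -0.2318 < 0 → [1.375, 1.40625]

1.40625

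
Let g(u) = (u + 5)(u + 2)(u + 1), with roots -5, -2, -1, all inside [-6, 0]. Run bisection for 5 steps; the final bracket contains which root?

-5

m = -3, g(m) = 4 (+); new bracket [-6, -3]
m = -4.5, g(m) = 4.375 (+); new bracket [-6, -4.5]
m = -5.25, g(m) = -3.453125 (−); new bracket [-5.25, -4.5]
m = -4.875, g(m) = 1.3926 (+); new bracket [-5.25, -4.875]
m = -5.0625, g(m) = -0.7776 (−); new bracket [-5.0625, -4.875]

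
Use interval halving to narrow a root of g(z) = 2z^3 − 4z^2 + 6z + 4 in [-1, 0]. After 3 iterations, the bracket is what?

[-0.5, -0.375]

z = -0.5 gives g = -0.25, negative; keep [-0.5, 0]
z = -0.25 gives g = 2.21875, positive; keep [-0.5, -0.25]
z = -0.375 gives g = 1.082031, positive; keep [-0.5, -0.375]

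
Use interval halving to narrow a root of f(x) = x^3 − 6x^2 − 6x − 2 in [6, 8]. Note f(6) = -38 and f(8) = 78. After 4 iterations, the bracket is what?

[6.875, 7]

m = 7, f(m) = 5 (+); new bracket [6, 7]
m = 6.5, f(m) = -19.875 (−); new bracket [6.5, 7]
m = 6.75, f(m) = -8.328125 (−); new bracket [6.75, 7]
m = 6.875, f(m) = -1.8926 (−); new bracket [6.875, 7]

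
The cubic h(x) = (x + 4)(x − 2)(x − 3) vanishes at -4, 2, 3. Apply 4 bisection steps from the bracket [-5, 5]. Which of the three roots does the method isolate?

-4

x = 0 gives h = 24, positive; keep [-5, 0]
x = -2.5 gives h = 37.125, positive; keep [-5, -2.5]
x = -3.75 gives h = 9.703125, positive; keep [-5, -3.75]
x = -4.375 gives h = -17.6309, negative; keep [-4.375, -3.75]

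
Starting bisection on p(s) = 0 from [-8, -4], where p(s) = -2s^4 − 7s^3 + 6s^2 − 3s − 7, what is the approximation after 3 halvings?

-4.5

m = -6, p(m) = -853 (−); new bracket [-6, -4]
m = -5, p(m) = -217 (−); new bracket [-5, -4]
m = -4.5, p(m) = -54.25 (−); new bracket [-4.5, -4]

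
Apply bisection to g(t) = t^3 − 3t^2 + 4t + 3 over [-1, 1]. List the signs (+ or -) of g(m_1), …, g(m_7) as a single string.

++----+

m = 0, g(m) = 3 (+); new bracket [-1, 0]
m = -0.5, g(m) = 0.125 (+); new bracket [-1, -0.5]
m = -0.75, g(m) = -2.109375 (−); new bracket [-0.75, -0.5]
m = -0.625, g(m) = -0.916 (−); new bracket [-0.625, -0.5]
m = -0.5625, g(m) = -0.3772 (−); new bracket [-0.5625, -0.5]
m = -0.53125, g(m) = -0.1216 (−); new bracket [-0.53125, -0.5]
m = -0.515625, g(m) = 0.0028 (+); new bracket [-0.53125, -0.515625]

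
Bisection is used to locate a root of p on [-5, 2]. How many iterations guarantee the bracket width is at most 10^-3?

13

Width after n steps is 7/2^n. Need 2^n ≥ 7/10^-3 = 7000.
2^12 = 4096 < 7000 ≤ 2^13 = 8192, so n = 13.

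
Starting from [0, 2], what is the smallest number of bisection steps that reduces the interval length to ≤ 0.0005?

12

Width after n steps is 2/2^n. Need 2^n ≥ 2/0.0005 = 4000.
2^11 = 2048 < 4000 ≤ 2^12 = 4096, so n = 12.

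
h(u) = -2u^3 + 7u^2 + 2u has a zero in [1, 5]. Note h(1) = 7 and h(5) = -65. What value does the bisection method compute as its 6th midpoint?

3.8125

midpoint 3: h = 15 > 0 → [3, 5]
midpoint 4: h = -8 < 0 → [3, 4]
midpoint 3.5: h = 7 > 0 → [3.5, 4]
midpoint 3.75: h = 0.4688 > 0 → [3.75, 4]
midpoint 3.875: h = -3.5117 < 0 → [3.75, 3.875]
midpoint 3.8125: h = -1.4595 < 0 → [3.75, 3.8125]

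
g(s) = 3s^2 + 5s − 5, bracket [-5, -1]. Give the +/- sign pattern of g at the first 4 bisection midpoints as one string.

+-+-

g(-3) = 7 > 0, so the root lies in [-3, -1]
g(-2) = -3 < 0, so the root lies in [-3, -2]
g(-2.5) = 1.25 > 0, so the root lies in [-2.5, -2]
g(-2.25) = -1.0625 < 0, so the root lies in [-2.5, -2.25]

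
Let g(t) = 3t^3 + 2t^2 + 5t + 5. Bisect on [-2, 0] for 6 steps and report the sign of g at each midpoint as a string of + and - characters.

-+++--

m = -1, g(m) = -1 (−); new bracket [-1, 0]
m = -0.5, g(m) = 2.625 (+); new bracket [-1, -0.5]
m = -0.75, g(m) = 1.109375 (+); new bracket [-1, -0.75]
m = -0.875, g(m) = 0.1465 (+); new bracket [-1, -0.875]
m = -0.9375, g(m) = -0.4016 (−); new bracket [-0.9375, -0.875]
m = -0.90625, g(m) = -0.1216 (−); new bracket [-0.90625, -0.875]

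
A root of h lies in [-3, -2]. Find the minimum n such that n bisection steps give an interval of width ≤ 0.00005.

15

Width after n steps is 1/2^n. Need 2^n ≥ 1/0.00005 = 20000.
2^14 = 16384 < 20000 ≤ 2^15 = 32768, so n = 15.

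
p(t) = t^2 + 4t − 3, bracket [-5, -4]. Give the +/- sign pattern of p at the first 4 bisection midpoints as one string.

-+-+

p(-4.5) = -0.75 < 0, so the root lies in [-5, -4.5]
p(-4.75) = 0.5625 > 0, so the root lies in [-4.75, -4.5]
p(-4.625) = -0.109375 < 0, so the root lies in [-4.75, -4.625]
p(-4.6875) = 0.2227 > 0, so the root lies in [-4.6875, -4.625]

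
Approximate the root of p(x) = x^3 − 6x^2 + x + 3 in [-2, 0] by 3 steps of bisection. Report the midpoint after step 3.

-0.75

midpoint -1: p = -5 < 0 → [-1, 0]
midpoint -0.5: p = 0.875 > 0 → [-1, -0.5]
midpoint -0.75: p = -1.546875 < 0 → [-0.75, -0.5]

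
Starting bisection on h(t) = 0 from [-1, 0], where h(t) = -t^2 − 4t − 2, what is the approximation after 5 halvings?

-0.59375

h(-0.5) = -0.25 < 0, so the root lies in [-1, -0.5]
h(-0.75) = 0.4375 > 0, so the root lies in [-0.75, -0.5]
h(-0.625) = 0.109375 > 0, so the root lies in [-0.625, -0.5]
h(-0.5625) = -0.0664 < 0, so the root lies in [-0.625, -0.5625]
h(-0.59375) = 0.0225 > 0, so the root lies in [-0.59375, -0.5625]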